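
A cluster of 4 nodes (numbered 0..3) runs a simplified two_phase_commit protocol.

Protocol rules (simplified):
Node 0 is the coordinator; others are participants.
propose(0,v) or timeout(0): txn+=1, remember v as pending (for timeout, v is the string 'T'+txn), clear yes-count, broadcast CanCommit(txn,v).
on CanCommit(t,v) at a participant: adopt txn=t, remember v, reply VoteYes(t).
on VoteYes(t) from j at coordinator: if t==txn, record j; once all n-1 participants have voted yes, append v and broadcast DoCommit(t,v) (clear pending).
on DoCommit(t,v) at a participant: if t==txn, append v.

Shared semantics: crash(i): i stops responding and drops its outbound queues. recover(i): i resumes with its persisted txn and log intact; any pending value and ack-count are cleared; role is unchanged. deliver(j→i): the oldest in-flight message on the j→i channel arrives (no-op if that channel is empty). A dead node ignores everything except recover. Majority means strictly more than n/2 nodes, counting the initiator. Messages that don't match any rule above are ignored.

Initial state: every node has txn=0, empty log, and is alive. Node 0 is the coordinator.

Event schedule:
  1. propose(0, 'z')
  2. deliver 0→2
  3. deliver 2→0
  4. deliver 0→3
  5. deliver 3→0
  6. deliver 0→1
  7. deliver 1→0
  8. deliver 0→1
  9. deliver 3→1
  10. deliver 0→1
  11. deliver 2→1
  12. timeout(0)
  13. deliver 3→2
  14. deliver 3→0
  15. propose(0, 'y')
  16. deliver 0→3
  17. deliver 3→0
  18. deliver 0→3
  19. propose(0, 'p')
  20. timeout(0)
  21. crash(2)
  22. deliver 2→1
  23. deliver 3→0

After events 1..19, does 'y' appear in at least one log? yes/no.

step 1 propose(0,'z'): 0={coor,t=1,log=-}
step 2 deliver 0→2: 2={part,t=1,log=-}
step 3 deliver 2→0: —
step 4 deliver 0→3: 3={part,t=1,log=-}
step 5 deliver 3→0: —
step 6 deliver 0→1: 1={part,t=1,log=-}
step 7 deliver 1→0: 0={coor,t=1,log=z}
step 8 deliver 0→1: 1={part,t=1,log=z}
step 9 deliver 3→1: —
step 10 deliver 0→1: —
step 11 deliver 2→1: —
step 12 timeout(0): 0={coor,t=2,log=z}
step 13 deliver 3→2: —
step 14 deliver 3→0: —
step 15 propose(0,'y'): 0={coor,t=3,log=z}
step 16 deliver 0→3: 3={part,t=1,log=z}
step 17 deliver 3→0: —
step 18 deliver 0→3: 3={part,t=2,log=z}
step 19 propose(0,'p'): 0={coor,t=4,log=z}

no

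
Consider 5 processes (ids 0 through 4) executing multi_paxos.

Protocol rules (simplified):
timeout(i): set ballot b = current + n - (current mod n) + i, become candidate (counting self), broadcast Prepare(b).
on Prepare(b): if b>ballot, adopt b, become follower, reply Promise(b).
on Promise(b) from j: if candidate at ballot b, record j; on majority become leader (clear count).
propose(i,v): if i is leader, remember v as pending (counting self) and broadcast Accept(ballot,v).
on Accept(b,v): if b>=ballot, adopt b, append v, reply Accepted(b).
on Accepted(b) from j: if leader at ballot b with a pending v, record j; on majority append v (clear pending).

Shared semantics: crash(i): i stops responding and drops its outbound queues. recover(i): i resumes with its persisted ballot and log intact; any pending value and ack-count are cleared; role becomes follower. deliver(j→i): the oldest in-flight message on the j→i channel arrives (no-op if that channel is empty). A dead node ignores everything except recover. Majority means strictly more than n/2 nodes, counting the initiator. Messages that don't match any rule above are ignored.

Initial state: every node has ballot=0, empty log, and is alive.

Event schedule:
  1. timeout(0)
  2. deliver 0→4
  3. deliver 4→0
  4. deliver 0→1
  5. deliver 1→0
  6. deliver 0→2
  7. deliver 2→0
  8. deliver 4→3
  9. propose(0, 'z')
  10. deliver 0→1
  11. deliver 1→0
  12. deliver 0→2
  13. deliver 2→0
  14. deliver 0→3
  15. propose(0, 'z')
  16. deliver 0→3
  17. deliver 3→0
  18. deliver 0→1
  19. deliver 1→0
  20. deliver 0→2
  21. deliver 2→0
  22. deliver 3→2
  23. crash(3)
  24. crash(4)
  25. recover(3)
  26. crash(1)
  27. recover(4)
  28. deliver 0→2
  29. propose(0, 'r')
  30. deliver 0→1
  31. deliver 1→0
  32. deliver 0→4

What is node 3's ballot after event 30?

[1] timeout(0) → N0(cand b5 [-])
[2] deliver 0→4 → N4(foll b5 [-])
[3] deliver 4→0 → ∅
[4] deliver 0→1 → N1(foll b5 [-])
[5] deliver 1→0 → N0(lead b5 [-])
[6] deliver 0→2 → N2(foll b5 [-])
[7] deliver 2→0 → ∅
[8] deliver 4→3 → ∅
[9] propose(0,'z') → ∅
[10] deliver 0→1 → N1(foll b5 [z])
[11] deliver 1→0 → ∅
[12] deliver 0→2 → N2(foll b5 [z])
[13] deliver 2→0 → N0(lead b5 [z])
[14] deliver 0→3 → N3(foll b5 [-])
[15] propose(0,'z') → ∅
[16] deliver 0→3 → N3(foll b5 [z])
[17] deliver 3→0 → ∅
[18] deliver 0→1 → N1(foll b5 [z,z])
[19] deliver 1→0 → ∅
[20] deliver 0→2 → N2(foll b5 [z,z])
[21] deliver 2→0 → N0(lead b5 [z,z])
[22] deliver 3→2 → ∅
[23] crash(3) → N3(✗foll b5 [z])
[24] crash(4) → N4(✗foll b5 [-])
[25] recover(3) → N3(foll b5 [z])
[26] crash(1) → N1(✗foll b5 [z,z])
[27] recover(4) → N4(foll b5 [-])
[28] deliver 0→2 → ∅
[29] propose(0,'r') → ∅
[30] deliver 0→1 → ∅

5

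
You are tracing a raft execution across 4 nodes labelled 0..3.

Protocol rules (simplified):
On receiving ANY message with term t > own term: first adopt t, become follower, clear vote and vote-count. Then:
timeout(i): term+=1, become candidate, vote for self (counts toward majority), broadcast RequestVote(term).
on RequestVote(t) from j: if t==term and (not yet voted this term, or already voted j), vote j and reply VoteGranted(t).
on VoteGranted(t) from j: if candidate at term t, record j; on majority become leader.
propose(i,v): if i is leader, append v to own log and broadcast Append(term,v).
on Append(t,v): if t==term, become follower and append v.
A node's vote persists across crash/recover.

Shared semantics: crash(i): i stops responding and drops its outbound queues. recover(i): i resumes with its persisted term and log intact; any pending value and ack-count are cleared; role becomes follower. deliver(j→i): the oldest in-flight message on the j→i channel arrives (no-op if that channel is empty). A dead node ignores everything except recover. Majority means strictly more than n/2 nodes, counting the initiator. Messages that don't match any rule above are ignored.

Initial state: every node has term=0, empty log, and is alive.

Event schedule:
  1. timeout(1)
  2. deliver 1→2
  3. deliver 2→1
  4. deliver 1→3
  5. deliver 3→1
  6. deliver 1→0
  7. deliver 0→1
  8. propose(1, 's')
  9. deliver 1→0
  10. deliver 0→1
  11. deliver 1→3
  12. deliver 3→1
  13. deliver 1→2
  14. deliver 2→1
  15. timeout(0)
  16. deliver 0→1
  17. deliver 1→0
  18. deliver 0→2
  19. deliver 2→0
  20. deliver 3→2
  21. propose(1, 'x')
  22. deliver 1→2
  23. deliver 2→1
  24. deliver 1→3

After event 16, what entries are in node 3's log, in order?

s

[1] timeout(1) → N1(cand t1 [-])
[2] deliver 1→2 → N2(foll t1 [-])
[3] deliver 2→1 → ∅
[4] deliver 1→3 → N3(foll t1 [-])
[5] deliver 3→1 → N1(lead t1 [-])
[6] deliver 1→0 → N0(foll t1 [-])
[7] deliver 0→1 → ∅
[8] propose(1,'s') → N1(lead t1 [s])
[9] deliver 1→0 → N0(foll t1 [s])
[10] deliver 0→1 → ∅
[11] deliver 1→3 → N3(foll t1 [s])
[12] deliver 3→1 → ∅
[13] deliver 1→2 → N2(foll t1 [s])
[14] deliver 2→1 → ∅
[15] timeout(0) → N0(cand t2 [s])
[16] deliver 0→1 → N1(foll t2 [s])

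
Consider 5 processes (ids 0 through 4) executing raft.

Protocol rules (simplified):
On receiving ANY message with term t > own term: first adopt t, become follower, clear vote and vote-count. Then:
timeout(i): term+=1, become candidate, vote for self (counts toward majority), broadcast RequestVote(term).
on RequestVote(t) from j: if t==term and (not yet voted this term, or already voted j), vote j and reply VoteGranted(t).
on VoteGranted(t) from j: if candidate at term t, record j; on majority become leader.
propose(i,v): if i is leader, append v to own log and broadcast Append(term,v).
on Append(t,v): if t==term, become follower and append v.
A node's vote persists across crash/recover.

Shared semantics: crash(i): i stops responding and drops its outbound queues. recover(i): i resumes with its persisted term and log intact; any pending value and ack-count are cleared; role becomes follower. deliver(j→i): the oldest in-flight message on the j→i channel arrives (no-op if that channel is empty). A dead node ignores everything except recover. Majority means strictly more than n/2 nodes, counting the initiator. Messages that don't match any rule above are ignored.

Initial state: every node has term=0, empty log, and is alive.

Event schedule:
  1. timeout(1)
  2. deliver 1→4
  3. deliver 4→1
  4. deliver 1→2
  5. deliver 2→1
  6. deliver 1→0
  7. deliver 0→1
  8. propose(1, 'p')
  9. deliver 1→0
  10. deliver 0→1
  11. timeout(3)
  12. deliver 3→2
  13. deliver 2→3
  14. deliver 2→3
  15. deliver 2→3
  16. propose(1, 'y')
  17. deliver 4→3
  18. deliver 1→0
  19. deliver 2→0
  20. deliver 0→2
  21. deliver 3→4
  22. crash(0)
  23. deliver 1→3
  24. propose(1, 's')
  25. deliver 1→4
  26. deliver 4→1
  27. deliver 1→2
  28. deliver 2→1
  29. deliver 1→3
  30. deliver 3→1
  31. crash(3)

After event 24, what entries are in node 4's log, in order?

1. timeout(1):  <1:cand t1 ->
2. deliver 1→4:  <4:foll t1 ->
3. deliver 4→1:  nop
4. deliver 1→2:  <2:foll t1 ->
5. deliver 2→1:  <1:lead t1 ->
6. deliver 1→0:  <0:foll t1 ->
7. deliver 0→1:  nop
8. propose(1,'p'):  <1:lead t1 p>
9. deliver 1→0:  <0:foll t1 p>
10. deliver 0→1:  nop
11. timeout(3):  <3:cand t1 ->
12. deliver 3→2:  nop
13. deliver 2→3:  nop
14. deliver 2→3:  nop
15. deliver 2→3:  nop
16. propose(1,'y'):  <1:lead t1 p,y>
17. deliver 4→3:  nop
18. deliver 1→0:  <0:foll t1 p,y>
19. deliver 2→0:  nop
20. deliver 0→2:  nop
21. deliver 3→4:  nop
22. crash(0):  <0:✗foll t1 p,y>
23. deliver 1→3:  nop
24. propose(1,'s'):  <1:lead t1 p,y,s>

empty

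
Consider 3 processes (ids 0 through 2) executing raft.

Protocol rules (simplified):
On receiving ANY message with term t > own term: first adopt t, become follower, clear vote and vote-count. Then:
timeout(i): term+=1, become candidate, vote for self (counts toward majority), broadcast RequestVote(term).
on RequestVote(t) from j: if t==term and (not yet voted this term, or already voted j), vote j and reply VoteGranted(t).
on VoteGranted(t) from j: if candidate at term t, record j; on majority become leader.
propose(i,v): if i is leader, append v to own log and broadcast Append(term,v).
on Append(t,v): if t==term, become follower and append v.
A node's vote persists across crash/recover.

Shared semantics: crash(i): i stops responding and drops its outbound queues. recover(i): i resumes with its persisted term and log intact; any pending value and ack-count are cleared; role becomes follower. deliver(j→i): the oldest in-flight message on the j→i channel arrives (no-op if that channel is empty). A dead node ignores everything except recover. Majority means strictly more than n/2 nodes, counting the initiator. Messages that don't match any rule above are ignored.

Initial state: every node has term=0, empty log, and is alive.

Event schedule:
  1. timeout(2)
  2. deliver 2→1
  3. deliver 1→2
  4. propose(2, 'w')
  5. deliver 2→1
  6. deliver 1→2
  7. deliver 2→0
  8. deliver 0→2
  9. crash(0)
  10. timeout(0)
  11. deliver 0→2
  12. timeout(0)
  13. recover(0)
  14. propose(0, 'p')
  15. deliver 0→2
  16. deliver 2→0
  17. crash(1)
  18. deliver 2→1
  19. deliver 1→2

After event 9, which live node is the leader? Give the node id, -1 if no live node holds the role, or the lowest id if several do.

step 1 timeout(2): 2={cand,t=1,log=-}
step 2 deliver 2→1: 1={foll,t=1,log=-}
step 3 deliver 1→2: 2={lead,t=1,log=-}
step 4 propose(2,'w'): 2={lead,t=1,log=w}
step 5 deliver 2→1: 1={foll,t=1,log=w}
step 6 deliver 1→2: —
step 7 deliver 2→0: 0={foll,t=1,log=-}
step 8 deliver 0→2: —
step 9 crash(0): 0={✗foll,t=1,log=-}

2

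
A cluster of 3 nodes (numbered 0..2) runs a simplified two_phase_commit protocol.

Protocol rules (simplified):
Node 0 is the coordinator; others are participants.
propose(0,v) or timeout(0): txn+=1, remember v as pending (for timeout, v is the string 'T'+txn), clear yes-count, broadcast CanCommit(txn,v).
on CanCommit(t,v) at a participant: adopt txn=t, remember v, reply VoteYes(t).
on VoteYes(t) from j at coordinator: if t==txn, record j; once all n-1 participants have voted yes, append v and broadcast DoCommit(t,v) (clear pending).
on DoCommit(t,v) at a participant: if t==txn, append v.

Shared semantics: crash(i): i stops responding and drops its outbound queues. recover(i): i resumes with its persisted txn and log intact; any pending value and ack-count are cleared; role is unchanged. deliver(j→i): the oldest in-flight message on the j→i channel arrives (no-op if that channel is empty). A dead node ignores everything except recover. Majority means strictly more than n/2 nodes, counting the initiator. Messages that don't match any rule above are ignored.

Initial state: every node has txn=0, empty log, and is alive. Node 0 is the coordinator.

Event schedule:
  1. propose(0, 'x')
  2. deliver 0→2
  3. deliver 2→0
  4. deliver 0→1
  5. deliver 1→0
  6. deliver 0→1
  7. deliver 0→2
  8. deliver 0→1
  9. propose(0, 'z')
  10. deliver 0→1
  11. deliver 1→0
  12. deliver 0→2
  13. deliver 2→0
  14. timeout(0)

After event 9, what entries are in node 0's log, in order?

x

step 1 propose(0,'x'): 0={coor,t=1,log=-}
step 2 deliver 0→2: 2={part,t=1,log=-}
step 3 deliver 2→0: —
step 4 deliver 0→1: 1={part,t=1,log=-}
step 5 deliver 1→0: 0={coor,t=1,log=x}
step 6 deliver 0→1: 1={part,t=1,log=x}
step 7 deliver 0→2: 2={part,t=1,log=x}
step 8 deliver 0→1: —
step 9 propose(0,'z'): 0={coor,t=2,log=x}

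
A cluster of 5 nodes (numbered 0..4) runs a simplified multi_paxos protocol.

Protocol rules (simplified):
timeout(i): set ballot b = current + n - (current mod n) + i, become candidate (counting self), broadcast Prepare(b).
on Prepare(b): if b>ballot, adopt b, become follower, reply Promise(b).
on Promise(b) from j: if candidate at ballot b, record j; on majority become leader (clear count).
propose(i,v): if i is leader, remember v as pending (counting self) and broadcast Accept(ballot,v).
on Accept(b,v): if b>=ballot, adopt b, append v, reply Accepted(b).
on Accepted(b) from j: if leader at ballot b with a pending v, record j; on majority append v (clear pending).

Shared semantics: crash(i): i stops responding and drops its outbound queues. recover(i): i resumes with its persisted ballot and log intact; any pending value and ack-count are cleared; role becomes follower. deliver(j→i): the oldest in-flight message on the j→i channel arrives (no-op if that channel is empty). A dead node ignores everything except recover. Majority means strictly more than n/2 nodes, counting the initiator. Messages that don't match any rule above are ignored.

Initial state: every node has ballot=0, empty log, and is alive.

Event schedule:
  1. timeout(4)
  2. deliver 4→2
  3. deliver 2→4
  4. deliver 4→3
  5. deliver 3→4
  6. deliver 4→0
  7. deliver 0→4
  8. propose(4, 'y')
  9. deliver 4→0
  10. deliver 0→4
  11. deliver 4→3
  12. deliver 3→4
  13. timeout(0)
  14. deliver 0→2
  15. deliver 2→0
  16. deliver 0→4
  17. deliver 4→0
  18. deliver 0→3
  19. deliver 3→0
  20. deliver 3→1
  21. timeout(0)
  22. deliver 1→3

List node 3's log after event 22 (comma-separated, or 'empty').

1. timeout(4):  <4:cand b9 ->
2. deliver 4→2:  <2:foll b9 ->
3. deliver 2→4:  nop
4. deliver 4→3:  <3:foll b9 ->
5. deliver 3→4:  <4:lead b9 ->
6. deliver 4→0:  <0:foll b9 ->
7. deliver 0→4:  nop
8. propose(4,'y'):  nop
9. deliver 4→0:  <0:foll b9 y>
10. deliver 0→4:  nop
11. deliver 4→3:  <3:foll b9 y>
12. deliver 3→4:  <4:lead b9 y>
13. timeout(0):  <0:cand b10 y>
14. deliver 0→2:  <2:foll b10 ->
15. deliver 2→0:  nop
16. deliver 0→4:  <4:foll b10 y>
17. deliver 4→0:  <0:lead b10 y>
18. deliver 0→3:  <3:foll b10 y>
19. deliver 3→0:  nop
20. deliver 3→1:  nop
21. timeout(0):  <0:cand b15 y>
22. deliver 1→3:  nop

y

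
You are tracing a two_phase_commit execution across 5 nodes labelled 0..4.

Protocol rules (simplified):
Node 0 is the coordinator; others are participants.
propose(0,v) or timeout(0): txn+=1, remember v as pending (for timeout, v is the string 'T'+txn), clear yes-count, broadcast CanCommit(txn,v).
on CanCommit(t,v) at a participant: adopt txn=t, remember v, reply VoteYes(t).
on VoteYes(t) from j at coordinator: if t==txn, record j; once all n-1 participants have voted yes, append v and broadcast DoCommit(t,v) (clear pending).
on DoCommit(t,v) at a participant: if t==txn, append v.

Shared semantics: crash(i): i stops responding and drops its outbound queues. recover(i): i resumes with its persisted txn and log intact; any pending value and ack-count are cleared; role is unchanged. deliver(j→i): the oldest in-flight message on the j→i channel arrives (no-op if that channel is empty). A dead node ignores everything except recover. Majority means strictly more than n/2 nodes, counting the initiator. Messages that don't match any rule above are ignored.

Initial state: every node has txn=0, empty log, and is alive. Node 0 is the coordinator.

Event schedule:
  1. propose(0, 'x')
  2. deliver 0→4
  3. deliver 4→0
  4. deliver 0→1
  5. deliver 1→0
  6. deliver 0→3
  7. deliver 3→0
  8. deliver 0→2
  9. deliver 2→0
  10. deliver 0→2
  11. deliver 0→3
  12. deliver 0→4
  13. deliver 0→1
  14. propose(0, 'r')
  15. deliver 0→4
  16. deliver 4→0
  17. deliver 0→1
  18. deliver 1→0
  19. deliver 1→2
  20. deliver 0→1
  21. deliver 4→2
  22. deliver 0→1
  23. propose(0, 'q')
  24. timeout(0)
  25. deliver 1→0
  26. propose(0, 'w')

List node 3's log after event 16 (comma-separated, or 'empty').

after 1 — propose(0,'x'): n0:coor/t1/[-]
after 2 — deliver 0→4: n4:part/t1/[-]
after 3 — deliver 4→0: ·
after 4 — deliver 0→1: n1:part/t1/[-]
after 5 — deliver 1→0: ·
after 6 — deliver 0→3: n3:part/t1/[-]
after 7 — deliver 3→0: ·
after 8 — deliver 0→2: n2:part/t1/[-]
after 9 — deliver 2→0: n0:coor/t1/[x]
after 10 — deliver 0→2: n2:part/t1/[x]
after 11 — deliver 0→3: n3:part/t1/[x]
after 12 — deliver 0→4: n4:part/t1/[x]
after 13 — deliver 0→1: n1:part/t1/[x]
after 14 — propose(0,'r'): n0:coor/t2/[x]
after 15 — deliver 0→4: n4:part/t2/[x]
after 16 — deliver 4→0: ·

x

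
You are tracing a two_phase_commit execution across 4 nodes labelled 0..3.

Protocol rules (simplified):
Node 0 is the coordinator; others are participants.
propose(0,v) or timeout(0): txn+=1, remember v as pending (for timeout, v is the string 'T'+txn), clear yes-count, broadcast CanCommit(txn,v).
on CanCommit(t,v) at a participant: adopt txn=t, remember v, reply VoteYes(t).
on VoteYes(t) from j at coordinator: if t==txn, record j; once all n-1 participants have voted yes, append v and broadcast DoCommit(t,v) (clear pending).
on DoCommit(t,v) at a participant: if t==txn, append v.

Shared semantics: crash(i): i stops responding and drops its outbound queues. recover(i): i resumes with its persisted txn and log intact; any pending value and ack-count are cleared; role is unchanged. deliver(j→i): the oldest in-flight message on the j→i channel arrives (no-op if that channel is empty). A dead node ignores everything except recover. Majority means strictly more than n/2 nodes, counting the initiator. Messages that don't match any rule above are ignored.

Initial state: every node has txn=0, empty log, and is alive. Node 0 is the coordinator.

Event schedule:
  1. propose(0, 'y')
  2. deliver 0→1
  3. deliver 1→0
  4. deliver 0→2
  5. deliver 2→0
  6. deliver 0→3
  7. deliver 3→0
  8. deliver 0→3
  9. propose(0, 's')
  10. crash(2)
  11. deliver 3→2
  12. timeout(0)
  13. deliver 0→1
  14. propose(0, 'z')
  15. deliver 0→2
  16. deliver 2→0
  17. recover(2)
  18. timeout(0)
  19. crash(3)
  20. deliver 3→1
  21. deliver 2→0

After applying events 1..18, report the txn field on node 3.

1

[1] propose(0,'y') → N0(coor t1 [-])
[2] deliver 0→1 → N1(part t1 [-])
[3] deliver 1→0 → ∅
[4] deliver 0→2 → N2(part t1 [-])
[5] deliver 2→0 → ∅
[6] deliver 0→3 → N3(part t1 [-])
[7] deliver 3→0 → N0(coor t1 [y])
[8] deliver 0→3 → N3(part t1 [y])
[9] propose(0,'s') → N0(coor t2 [y])
[10] crash(2) → N2(✗part t1 [-])
[11] deliver 3→2 → ∅
[12] timeout(0) → N0(coor t3 [y])
[13] deliver 0→1 → N1(part t1 [y])
[14] propose(0,'z') → N0(coor t4 [y])
[15] deliver 0→2 → ∅
[16] deliver 2→0 → ∅
[17] recover(2) → N2(part t1 [-])
[18] timeout(0) → N0(coor t5 [y])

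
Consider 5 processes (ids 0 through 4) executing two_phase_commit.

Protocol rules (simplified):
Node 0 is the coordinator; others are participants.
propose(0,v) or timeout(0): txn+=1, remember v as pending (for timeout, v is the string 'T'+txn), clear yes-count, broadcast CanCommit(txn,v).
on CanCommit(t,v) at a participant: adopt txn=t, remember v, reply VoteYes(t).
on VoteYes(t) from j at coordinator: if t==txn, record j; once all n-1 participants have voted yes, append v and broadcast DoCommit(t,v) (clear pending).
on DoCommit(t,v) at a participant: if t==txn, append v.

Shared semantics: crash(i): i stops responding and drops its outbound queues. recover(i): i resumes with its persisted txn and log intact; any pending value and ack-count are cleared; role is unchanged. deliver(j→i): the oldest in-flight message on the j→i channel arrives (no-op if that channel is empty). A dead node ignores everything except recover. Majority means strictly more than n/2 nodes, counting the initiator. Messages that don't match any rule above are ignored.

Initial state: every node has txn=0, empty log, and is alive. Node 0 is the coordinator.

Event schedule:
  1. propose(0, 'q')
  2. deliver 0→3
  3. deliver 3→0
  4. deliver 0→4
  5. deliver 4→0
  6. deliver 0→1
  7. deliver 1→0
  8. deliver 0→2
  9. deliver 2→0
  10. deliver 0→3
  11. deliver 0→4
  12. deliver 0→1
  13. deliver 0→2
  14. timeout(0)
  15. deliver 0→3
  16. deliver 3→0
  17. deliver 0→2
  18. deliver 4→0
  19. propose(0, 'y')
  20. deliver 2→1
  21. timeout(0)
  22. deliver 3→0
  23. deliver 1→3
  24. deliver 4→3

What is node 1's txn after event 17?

1

after 1 — propose(0,'q'): n0:coor/t1/[-]
after 2 — deliver 0→3: n3:part/t1/[-]
after 3 — deliver 3→0: ·
after 4 — deliver 0→4: n4:part/t1/[-]
after 5 — deliver 4→0: ·
after 6 — deliver 0→1: n1:part/t1/[-]
after 7 — deliver 1→0: ·
after 8 — deliver 0→2: n2:part/t1/[-]
after 9 — deliver 2→0: n0:coor/t1/[q]
after 10 — deliver 0→3: n3:part/t1/[q]
after 11 — deliver 0→4: n4:part/t1/[q]
after 12 — deliver 0→1: n1:part/t1/[q]
after 13 — deliver 0→2: n2:part/t1/[q]
after 14 — timeout(0): n0:coor/t2/[q]
after 15 — deliver 0→3: n3:part/t2/[q]
after 16 — deliver 3→0: ·
after 17 — deliver 0→2: n2:part/t2/[q]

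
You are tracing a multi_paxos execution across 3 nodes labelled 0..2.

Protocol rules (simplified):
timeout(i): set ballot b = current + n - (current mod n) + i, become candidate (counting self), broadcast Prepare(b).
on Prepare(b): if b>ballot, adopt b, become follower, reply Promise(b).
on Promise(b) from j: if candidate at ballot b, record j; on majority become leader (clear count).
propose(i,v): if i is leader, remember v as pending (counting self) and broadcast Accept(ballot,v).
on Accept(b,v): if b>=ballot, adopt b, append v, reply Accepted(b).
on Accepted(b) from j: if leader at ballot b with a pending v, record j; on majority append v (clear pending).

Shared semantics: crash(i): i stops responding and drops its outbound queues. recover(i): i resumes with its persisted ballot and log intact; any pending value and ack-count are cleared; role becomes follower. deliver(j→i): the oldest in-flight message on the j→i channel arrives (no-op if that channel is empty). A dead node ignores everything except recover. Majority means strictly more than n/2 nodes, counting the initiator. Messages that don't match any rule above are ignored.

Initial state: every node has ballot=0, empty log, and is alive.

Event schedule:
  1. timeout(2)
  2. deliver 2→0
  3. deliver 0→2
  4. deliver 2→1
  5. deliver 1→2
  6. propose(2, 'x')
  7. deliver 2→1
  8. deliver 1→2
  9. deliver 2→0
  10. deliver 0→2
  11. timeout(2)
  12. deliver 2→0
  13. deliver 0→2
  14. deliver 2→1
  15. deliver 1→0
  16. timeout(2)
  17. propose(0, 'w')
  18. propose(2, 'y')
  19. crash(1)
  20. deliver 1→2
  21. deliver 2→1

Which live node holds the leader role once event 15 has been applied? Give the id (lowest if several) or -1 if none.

1. timeout(2):  <2:cand b5 ->
2. deliver 2→0:  <0:foll b5 ->
3. deliver 0→2:  <2:lead b5 ->
4. deliver 2→1:  <1:foll b5 ->
5. deliver 1→2:  nop
6. propose(2,'x'):  nop
7. deliver 2→1:  <1:foll b5 x>
8. deliver 1→2:  <2:lead b5 x>
9. deliver 2→0:  <0:foll b5 x>
10. deliver 0→2:  nop
11. timeout(2):  <2:cand b8 x>
12. deliver 2→0:  <0:foll b8 x>
13. deliver 0→2:  <2:lead b8 x>
14. deliver 2→1:  <1:foll b8 x>
15. deliver 1→0:  nop

2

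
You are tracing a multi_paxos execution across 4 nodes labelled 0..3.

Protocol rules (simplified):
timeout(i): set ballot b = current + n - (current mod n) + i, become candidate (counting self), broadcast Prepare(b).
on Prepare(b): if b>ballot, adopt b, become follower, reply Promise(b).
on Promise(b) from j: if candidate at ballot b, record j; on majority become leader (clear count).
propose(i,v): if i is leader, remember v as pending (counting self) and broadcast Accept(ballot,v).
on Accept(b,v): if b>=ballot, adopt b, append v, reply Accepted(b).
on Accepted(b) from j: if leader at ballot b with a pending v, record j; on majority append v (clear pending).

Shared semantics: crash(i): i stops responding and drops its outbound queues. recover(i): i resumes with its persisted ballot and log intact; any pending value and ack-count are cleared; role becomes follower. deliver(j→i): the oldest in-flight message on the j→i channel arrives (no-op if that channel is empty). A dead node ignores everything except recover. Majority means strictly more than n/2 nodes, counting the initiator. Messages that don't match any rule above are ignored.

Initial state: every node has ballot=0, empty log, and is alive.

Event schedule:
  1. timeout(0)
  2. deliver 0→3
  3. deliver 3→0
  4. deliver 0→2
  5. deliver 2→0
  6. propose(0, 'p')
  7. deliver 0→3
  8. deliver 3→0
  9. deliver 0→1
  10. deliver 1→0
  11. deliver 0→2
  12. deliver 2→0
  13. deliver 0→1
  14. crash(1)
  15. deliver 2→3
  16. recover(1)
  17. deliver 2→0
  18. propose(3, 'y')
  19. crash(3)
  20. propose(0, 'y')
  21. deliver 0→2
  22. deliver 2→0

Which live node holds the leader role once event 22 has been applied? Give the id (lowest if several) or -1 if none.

0

1. timeout(0):  <0:cand b4 ->
2. deliver 0→3:  <3:foll b4 ->
3. deliver 3→0:  nop
4. deliver 0→2:  <2:foll b4 ->
5. deliver 2→0:  <0:lead b4 ->
6. propose(0,'p'):  nop
7. deliver 0→3:  <3:foll b4 p>
8. deliver 3→0:  nop
9. deliver 0→1:  <1:foll b4 ->
10. deliver 1→0:  nop
11. deliver 0→2:  <2:foll b4 p>
12. deliver 2→0:  <0:lead b4 p>
13. deliver 0→1:  <1:foll b4 p>
14. crash(1):  <1:✗foll b4 p>
15. deliver 2→3:  nop
16. recover(1):  <1:foll b4 p>
17. deliver 2→0:  nop
18. propose(3,'y'):  nop
19. crash(3):  <3:✗foll b4 p>
20. propose(0,'y'):  nop
21. deliver 0→2:  <2:foll b4 p,y>
22. deliver 2→0:  nop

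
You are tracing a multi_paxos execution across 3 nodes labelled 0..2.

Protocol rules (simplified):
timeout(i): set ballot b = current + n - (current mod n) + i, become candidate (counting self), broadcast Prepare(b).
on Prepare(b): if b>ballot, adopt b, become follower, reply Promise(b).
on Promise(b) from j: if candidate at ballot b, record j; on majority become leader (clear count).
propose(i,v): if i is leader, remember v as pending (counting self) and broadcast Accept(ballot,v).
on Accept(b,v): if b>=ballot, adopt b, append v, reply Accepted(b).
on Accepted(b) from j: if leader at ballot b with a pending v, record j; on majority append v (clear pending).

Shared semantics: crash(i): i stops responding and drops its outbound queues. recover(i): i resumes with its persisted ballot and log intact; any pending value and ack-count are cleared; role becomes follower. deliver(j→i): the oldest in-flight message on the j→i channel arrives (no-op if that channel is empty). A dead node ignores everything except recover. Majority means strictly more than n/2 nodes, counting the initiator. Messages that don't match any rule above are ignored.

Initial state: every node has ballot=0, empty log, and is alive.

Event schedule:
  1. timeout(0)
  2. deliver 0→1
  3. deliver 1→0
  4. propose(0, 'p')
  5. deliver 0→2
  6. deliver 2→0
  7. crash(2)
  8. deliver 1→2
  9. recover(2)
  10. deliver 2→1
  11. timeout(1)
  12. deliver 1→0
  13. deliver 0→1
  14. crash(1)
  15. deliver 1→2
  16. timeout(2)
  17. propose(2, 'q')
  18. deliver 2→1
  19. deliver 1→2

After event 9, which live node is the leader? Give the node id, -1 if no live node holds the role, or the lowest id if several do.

0

[1] timeout(0) → N0(cand b3 [-])
[2] deliver 0→1 → N1(foll b3 [-])
[3] deliver 1→0 → N0(lead b3 [-])
[4] propose(0,'p') → ∅
[5] deliver 0→2 → N2(foll b3 [-])
[6] deliver 2→0 → ∅
[7] crash(2) → N2(✗foll b3 [-])
[8] deliver 1→2 → ∅
[9] recover(2) → N2(foll b3 [-])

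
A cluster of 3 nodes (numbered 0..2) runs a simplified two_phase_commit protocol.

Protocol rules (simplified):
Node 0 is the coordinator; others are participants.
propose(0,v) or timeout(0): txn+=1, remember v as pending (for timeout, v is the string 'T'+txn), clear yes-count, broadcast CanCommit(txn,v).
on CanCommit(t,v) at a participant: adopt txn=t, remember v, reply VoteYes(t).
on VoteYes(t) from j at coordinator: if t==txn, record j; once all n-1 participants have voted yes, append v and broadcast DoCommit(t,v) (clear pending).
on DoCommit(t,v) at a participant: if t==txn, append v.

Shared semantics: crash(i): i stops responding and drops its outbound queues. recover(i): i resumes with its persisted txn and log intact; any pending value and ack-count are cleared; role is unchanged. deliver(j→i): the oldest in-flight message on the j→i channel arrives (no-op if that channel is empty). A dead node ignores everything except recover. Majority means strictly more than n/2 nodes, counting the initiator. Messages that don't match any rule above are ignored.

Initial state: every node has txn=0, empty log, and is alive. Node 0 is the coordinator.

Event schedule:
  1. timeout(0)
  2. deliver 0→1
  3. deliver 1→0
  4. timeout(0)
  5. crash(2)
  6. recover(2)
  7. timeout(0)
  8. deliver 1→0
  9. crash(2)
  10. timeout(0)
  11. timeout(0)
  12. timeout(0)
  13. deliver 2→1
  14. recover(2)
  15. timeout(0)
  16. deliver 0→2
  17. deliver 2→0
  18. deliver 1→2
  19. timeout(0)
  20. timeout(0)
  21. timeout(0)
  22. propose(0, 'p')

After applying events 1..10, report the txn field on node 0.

4

e1 timeout(0): 0[coor,t=1,-]
e2 deliver 0→1: 1[part,t=1,-]
e3 deliver 1→0: ·
e4 timeout(0): 0[coor,t=2,-]
e5 crash(2): 2[✗part,t=0,-]
e6 recover(2): 2[part,t=0,-]
e7 timeout(0): 0[coor,t=3,-]
e8 deliver 1→0: ·
e9 crash(2): 2[✗part,t=0,-]
e10 timeout(0): 0[coor,t=4,-]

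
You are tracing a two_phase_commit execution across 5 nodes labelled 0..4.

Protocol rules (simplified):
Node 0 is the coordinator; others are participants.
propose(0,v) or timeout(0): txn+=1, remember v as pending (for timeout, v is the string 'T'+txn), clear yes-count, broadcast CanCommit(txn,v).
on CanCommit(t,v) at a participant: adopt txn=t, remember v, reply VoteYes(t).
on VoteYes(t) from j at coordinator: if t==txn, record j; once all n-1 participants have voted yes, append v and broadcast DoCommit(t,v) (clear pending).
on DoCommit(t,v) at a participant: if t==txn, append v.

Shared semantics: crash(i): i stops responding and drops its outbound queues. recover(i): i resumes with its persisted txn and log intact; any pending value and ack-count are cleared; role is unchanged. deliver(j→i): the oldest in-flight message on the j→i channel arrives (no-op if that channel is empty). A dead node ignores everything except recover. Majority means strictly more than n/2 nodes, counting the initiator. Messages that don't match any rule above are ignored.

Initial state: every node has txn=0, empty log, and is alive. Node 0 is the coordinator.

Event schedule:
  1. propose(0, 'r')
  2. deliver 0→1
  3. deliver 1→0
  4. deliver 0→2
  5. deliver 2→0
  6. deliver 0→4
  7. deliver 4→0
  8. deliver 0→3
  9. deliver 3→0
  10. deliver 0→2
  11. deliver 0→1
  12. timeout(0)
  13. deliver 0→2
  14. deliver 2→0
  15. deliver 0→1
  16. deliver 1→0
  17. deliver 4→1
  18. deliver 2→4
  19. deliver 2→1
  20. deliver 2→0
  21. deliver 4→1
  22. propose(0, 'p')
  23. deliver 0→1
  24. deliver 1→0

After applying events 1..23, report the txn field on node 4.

e1 propose(0,'r'): 0[coor,t=1,-]
e2 deliver 0→1: 1[part,t=1,-]
e3 deliver 1→0: ·
e4 deliver 0→2: 2[part,t=1,-]
e5 deliver 2→0: ·
e6 deliver 0→4: 4[part,t=1,-]
e7 deliver 4→0: ·
e8 deliver 0→3: 3[part,t=1,-]
e9 deliver 3→0: 0[coor,t=1,r]
e10 deliver 0→2: 2[part,t=1,r]
e11 deliver 0→1: 1[part,t=1,r]
e12 timeout(0): 0[coor,t=2,r]
e13 deliver 0→2: 2[part,t=2,r]
e14 deliver 2→0: ·
e15 deliver 0→1: 1[part,t=2,r]
e16 deliver 1→0: ·
e17 deliver 4→1: ·
e18 deliver 2→4: ·
e19 deliver 2→1: ·
e20 deliver 2→0: ·
e21 deliver 4→1: ·
e22 propose(0,'p'): 0[coor,t=3,r]
e23 deliver 0→1: 1[part,t=3,r]

1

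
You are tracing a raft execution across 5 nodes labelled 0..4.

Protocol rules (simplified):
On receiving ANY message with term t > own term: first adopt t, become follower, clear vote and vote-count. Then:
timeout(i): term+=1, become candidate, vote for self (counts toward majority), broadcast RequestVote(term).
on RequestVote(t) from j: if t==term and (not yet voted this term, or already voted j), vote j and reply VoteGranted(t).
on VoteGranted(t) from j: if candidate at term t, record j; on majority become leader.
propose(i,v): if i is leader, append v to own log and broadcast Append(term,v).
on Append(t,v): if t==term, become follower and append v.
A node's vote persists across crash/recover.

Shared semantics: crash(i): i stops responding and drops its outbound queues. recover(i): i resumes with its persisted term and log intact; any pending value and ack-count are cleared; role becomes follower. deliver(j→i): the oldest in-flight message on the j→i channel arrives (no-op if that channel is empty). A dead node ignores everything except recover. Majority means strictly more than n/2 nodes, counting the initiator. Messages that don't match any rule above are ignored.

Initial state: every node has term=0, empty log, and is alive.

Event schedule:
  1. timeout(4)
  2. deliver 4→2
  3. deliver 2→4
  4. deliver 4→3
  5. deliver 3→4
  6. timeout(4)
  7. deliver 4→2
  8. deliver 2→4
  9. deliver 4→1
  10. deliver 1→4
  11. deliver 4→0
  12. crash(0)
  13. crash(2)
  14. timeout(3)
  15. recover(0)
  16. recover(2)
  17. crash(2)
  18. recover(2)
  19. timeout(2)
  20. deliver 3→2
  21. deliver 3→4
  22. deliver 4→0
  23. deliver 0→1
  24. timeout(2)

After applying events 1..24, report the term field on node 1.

1

1. timeout(4):  <4:cand t1 ->
2. deliver 4→2:  <2:foll t1 ->
3. deliver 2→4:  nop
4. deliver 4→3:  <3:foll t1 ->
5. deliver 3→4:  <4:lead t1 ->
6. timeout(4):  <4:cand t2 ->
7. deliver 4→2:  <2:foll t2 ->
8. deliver 2→4:  nop
9. deliver 4→1:  <1:foll t1 ->
10. deliver 1→4:  nop
11. deliver 4→0:  <0:foll t1 ->
12. crash(0):  <0:✗foll t1 ->
13. crash(2):  <2:✗foll t2 ->
14. timeout(3):  <3:cand t2 ->
15. recover(0):  <0:foll t1 ->
16. recover(2):  <2:foll t2 ->
17. crash(2):  <2:✗foll t2 ->
18. recover(2):  <2:foll t2 ->
19. timeout(2):  <2:cand t3 ->
20. deliver 3→2:  nop
21. deliver 3→4:  nop
22. deliver 4→0:  <0:foll t2 ->
23. deliver 0→1:  nop
24. timeout(2):  <2:cand t4 ->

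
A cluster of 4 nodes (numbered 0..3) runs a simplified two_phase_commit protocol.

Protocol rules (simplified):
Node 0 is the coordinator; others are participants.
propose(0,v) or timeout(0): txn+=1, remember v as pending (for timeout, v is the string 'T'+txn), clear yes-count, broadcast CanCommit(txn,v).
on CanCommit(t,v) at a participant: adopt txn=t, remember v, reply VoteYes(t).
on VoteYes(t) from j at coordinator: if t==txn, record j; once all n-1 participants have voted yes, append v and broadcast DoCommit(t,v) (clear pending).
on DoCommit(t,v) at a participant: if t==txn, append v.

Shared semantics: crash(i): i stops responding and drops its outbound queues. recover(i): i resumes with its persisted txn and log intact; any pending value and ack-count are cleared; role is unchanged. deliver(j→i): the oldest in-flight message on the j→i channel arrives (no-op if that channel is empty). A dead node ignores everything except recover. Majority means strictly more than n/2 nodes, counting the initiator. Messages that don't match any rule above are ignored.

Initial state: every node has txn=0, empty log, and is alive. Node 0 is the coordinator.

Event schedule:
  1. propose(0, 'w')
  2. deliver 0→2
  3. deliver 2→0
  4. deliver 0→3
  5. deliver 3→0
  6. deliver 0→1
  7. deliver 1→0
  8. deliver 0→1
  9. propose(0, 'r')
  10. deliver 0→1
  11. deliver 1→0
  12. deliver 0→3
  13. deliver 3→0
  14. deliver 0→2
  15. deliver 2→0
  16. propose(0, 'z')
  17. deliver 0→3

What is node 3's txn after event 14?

1

step 1 propose(0,'w'): 0={coor,t=1,log=-}
step 2 deliver 0→2: 2={part,t=1,log=-}
step 3 deliver 2→0: —
step 4 deliver 0→3: 3={part,t=1,log=-}
step 5 deliver 3→0: —
step 6 deliver 0→1: 1={part,t=1,log=-}
step 7 deliver 1→0: 0={coor,t=1,log=w}
step 8 deliver 0→1: 1={part,t=1,log=w}
step 9 propose(0,'r'): 0={coor,t=2,log=w}
step 10 deliver 0→1: 1={part,t=2,log=w}
step 11 deliver 1→0: —
step 12 deliver 0→3: 3={part,t=1,log=w}
step 13 deliver 3→0: —
step 14 deliver 0→2: 2={part,t=1,log=w}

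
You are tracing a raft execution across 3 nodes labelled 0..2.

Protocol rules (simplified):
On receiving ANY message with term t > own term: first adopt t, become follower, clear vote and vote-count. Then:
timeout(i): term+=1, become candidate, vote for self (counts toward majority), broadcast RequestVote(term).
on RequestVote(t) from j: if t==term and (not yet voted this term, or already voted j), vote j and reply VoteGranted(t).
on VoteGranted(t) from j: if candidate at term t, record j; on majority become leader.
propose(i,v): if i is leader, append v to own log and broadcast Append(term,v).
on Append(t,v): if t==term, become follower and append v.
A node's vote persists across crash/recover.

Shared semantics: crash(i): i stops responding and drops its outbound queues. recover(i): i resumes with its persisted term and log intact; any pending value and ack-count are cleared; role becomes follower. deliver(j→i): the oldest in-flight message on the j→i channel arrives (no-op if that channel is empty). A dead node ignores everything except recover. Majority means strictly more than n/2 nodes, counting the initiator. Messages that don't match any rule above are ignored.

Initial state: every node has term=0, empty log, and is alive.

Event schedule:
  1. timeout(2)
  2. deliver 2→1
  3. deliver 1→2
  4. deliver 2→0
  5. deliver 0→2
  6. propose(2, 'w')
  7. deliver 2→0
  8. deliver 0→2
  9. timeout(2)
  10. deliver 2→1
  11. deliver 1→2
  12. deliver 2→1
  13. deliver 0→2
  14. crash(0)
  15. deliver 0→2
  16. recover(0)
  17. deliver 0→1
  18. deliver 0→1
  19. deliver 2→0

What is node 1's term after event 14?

after 1 — timeout(2): n2:cand/t1/[-]
after 2 — deliver 2→1: n1:foll/t1/[-]
after 3 — deliver 1→2: n2:lead/t1/[-]
after 4 — deliver 2→0: n0:foll/t1/[-]
after 5 — deliver 0→2: ·
after 6 — propose(2,'w'): n2:lead/t1/[w]
after 7 — deliver 2→0: n0:foll/t1/[w]
after 8 — deliver 0→2: ·
after 9 — timeout(2): n2:cand/t2/[w]
after 10 — deliver 2→1: n1:foll/t1/[w]
after 11 — deliver 1→2: ·
after 12 — deliver 2→1: n1:foll/t2/[w]
after 13 — deliver 0→2: ·
after 14 — crash(0): n0:✗foll/t1/[w]

2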